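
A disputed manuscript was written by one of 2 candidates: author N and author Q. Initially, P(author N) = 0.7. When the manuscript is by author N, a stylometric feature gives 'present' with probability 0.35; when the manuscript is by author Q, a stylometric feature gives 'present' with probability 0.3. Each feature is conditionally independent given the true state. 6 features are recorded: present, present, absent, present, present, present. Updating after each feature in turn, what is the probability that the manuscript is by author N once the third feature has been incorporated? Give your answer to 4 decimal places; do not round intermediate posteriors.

0.7468

After 'present': P(author N) = 0.35·0.7000 / (0.35·0.7000 + 0.3·0.3000) ≈ 0.7313
After 'present': P(author N) = 0.35·0.7313 / (0.35·0.7313 + 0.3·0.2687) ≈ 0.7605
After 'absent': P(author N) = 0.65·0.7605 / (0.65·0.7605 + 0.7·0.2395) ≈ 0.7468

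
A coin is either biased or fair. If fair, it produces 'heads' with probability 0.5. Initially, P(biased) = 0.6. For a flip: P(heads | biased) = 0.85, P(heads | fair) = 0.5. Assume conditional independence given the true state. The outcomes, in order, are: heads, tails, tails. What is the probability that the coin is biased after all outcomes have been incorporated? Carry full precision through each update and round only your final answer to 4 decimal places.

After 'heads': P(biased) = 0.85·0.6000 / (0.85·0.6000 + 0.5·0.4000) ≈ 0.7183
After 'tails': P(biased) = 0.15·0.7183 / (0.15·0.7183 + 0.5·0.2817) ≈ 0.4334
After 'tails': P(biased) = 0.15·0.4334 / (0.15·0.4334 + 0.5·0.5666) ≈ 0.1867

0.1867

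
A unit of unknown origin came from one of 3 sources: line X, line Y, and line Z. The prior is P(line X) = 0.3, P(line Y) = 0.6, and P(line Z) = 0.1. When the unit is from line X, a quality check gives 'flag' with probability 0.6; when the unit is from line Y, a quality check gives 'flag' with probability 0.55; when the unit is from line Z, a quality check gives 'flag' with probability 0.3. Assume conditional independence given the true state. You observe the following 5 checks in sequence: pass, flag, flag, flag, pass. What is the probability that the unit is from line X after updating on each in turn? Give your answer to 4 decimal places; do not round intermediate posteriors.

After 'pass': normaliser = 0.4·0.3000 + 0.45·0.6000 + 0.7·0.1000; P(line X) ≈ 0.2609, P(line Y) ≈ 0.5870, P(line Z) ≈ 0.1522
After 'flag': normaliser = 0.6·0.2609 + 0.55·0.5870 + 0.3·0.1522; P(line X) ≈ 0.2981, P(line Y) ≈ 0.6149, P(line Z) ≈ 0.0870
After 'flag': normaliser = 0.6·0.2981 + 0.55·0.6149 + 0.3·0.0870; P(line X) ≈ 0.3293, P(line Y) ≈ 0.6226, P(line Z) ≈ 0.0480
After 'flag': normaliser = 0.6·0.3293 + 0.55·0.6226 + 0.3·0.0480; P(line X) ≈ 0.3564, P(line Y) ≈ 0.6176, P(line Z) ≈ 0.0260
After 'pass': normaliser = 0.4·0.3564 + 0.45·0.6176 + 0.7·0.0260; P(line X) ≈ 0.3250, P(line Y) ≈ 0.6336, P(line Z) ≈ 0.0415

0.3250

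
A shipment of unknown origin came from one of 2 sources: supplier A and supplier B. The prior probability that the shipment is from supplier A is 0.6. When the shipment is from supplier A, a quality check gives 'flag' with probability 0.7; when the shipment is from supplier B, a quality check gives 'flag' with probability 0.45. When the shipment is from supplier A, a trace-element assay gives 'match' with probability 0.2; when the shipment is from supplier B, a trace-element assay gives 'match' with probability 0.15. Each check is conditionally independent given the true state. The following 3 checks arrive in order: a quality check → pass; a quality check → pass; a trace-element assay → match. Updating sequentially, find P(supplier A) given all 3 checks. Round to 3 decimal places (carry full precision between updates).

0.373

Apply Bayes' rule sequentially, carrying P(supplier A) forward.
After a quality check='pass': P(supplier A) = 0.3·0.6000 / (0.3·0.6000 + 0.55·0.4000) ≈ 0.4500
After a quality check='pass': P(supplier A) = 0.3·0.4500 / (0.3·0.4500 + 0.55·0.5500) ≈ 0.3086
After a trace-element assay='match': P(supplier A) = 0.2·0.3086 / (0.2·0.3086 + 0.15·0.6914) ≈ 0.3731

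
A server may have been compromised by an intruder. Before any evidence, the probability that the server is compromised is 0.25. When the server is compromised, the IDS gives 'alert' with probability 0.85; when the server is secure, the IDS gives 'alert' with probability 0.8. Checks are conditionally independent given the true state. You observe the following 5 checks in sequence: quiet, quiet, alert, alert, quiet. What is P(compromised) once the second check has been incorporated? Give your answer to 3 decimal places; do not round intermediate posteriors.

0.158

After 'quiet': P(compromised) = 0.15·0.2500 / (0.15·0.2500 + 0.2·0.7500) ≈ 0.2000
After 'quiet': P(compromised) = 0.15·0.2000 / (0.15·0.2000 + 0.2·0.8000) ≈ 0.1579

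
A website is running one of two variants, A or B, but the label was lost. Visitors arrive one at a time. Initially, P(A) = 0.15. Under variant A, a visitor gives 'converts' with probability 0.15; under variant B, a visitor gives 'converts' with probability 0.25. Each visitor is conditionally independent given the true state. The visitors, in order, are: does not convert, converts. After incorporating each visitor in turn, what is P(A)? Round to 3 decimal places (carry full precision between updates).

Apply Bayes' rule sequentially, carrying P(A) forward.
After 'does not convert': P(A) = 0.85·0.1500 / (0.85·0.1500 + 0.75·0.8500) ≈ 0.1667
After 'converts': P(A) = 0.15·0.1667 / (0.15·0.1667 + 0.25·0.8333) ≈ 0.1071

0.107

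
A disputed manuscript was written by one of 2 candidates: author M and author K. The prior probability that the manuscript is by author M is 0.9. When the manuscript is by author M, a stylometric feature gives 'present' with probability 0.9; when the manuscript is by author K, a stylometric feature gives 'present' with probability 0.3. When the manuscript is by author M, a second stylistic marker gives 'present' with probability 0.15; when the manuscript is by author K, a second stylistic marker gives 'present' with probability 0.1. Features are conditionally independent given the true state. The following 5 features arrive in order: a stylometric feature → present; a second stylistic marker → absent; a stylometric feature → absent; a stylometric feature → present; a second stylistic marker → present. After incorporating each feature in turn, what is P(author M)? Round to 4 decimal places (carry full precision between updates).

0.9425

After a stylometric feature='present': P(author M) = 0.9·0.9000 / (0.9·0.9000 + 0.3·0.1000) ≈ 0.9643
After a second stylistic marker='absent': P(author M) = 0.85·0.9643 / (0.85·0.9643 + 0.9·0.0357) ≈ 0.9623
After a stylometric feature='absent': P(author M) = 0.1·0.9623 / (0.1·0.9623 + 0.7·0.0377) ≈ 0.7846
After a stylometric feature='present': P(author M) = 0.9·0.7846 / (0.9·0.7846 + 0.3·0.2154) ≈ 0.9162
After a second stylistic marker='present': P(author M) = 0.15·0.9162 / (0.15·0.9162 + 0.1·0.0838) ≈ 0.9425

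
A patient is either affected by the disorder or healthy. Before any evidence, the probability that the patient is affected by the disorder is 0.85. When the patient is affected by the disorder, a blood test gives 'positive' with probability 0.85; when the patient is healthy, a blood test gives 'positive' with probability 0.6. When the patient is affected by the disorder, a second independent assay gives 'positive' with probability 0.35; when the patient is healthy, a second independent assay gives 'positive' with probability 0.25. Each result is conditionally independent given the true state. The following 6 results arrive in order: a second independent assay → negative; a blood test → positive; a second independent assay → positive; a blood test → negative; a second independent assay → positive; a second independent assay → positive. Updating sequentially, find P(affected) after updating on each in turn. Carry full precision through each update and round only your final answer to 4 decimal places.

0.8774

After a second independent assay='negative': P(affected) = 0.65·0.8500 / (0.65·0.8500 + 0.75·0.1500) ≈ 0.8308
After a blood test='positive': P(affected) = 0.85·0.8308 / (0.85·0.8308 + 0.6·0.1692) ≈ 0.8743
After a second independent assay='positive': P(affected) = 0.35·0.8743 / (0.35·0.8743 + 0.25·0.1257) ≈ 0.9069
After a blood test='negative': P(affected) = 0.15·0.9069 / (0.15·0.9069 + 0.4·0.0931) ≈ 0.7851
After a second independent assay='positive': P(affected) = 0.35·0.7851 / (0.35·0.7851 + 0.25·0.2149) ≈ 0.8364
After a second independent assay='positive': P(affected) = 0.35·0.8364 / (0.35·0.8364 + 0.25·0.1636) ≈ 0.8774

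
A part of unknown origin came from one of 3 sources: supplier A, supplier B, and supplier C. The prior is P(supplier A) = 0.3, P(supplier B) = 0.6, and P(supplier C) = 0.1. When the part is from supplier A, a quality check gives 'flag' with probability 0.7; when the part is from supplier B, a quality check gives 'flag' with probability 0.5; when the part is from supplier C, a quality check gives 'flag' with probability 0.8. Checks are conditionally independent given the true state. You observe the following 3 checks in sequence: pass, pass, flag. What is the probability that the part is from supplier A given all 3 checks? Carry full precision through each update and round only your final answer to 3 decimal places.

0.195

Apply Bayes' rule sequentially, carrying P(supplier A) forward.
After 'pass': normaliser = 0.3·0.3000 + 0.5·0.6000 + 0.2·0.1000; P(supplier A) ≈ 0.2195, P(supplier B) ≈ 0.7317, P(supplier C) ≈ 0.0488
After 'pass': normaliser = 0.3·0.2195 + 0.5·0.7317 + 0.2·0.0488; P(supplier A) ≈ 0.1492, P(supplier B) ≈ 0.8287, P(supplier C) ≈ 0.0221
After 'flag': normaliser = 0.7·0.1492 + 0.5·0.8287 + 0.8·0.0221; P(supplier A) ≈ 0.1946, P(supplier B) ≈ 0.7724, P(supplier C) ≈ 0.0330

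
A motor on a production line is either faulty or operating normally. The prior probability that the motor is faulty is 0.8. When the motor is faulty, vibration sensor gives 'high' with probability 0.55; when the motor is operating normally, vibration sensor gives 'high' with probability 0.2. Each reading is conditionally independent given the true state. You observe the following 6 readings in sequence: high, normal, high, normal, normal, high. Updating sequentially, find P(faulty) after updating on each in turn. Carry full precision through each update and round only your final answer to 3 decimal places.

0.937

After 'high': P(faulty) = 0.55·0.8000 / (0.55·0.8000 + 0.2·0.2000) ≈ 0.9167
After 'normal': P(faulty) = 0.45·0.9167 / (0.45·0.9167 + 0.8·0.0833) ≈ 0.8609
After 'high': P(faulty) = 0.55·0.8609 / (0.55·0.8609 + 0.2·0.1391) ≈ 0.9445
After 'normal': P(faulty) = 0.45·0.9445 / (0.45·0.9445 + 0.8·0.0555) ≈ 0.9054
After 'normal': P(faulty) = 0.45·0.9054 / (0.45·0.9054 + 0.8·0.0946) ≈ 0.8434
After 'high': P(faulty) = 0.55·0.8434 / (0.55·0.8434 + 0.2·0.1566) ≈ 0.9367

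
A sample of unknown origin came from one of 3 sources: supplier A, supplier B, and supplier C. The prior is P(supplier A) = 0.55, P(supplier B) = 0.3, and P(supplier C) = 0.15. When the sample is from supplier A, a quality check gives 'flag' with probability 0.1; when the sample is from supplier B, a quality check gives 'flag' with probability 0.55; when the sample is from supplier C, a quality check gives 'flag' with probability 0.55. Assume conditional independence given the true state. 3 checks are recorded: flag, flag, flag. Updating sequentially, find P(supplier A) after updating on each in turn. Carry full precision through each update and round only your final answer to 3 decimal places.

0.007

Each posterior becomes the prior for the next update.
After 'flag': normaliser = 0.1·0.5500 + 0.55·0.3000 + 0.55·0.1500; P(supplier A) ≈ 0.1818, P(supplier B) ≈ 0.5455, P(supplier C) ≈ 0.2727
After 'flag': normaliser = 0.1·0.1818 + 0.55·0.5455 + 0.55·0.2727; P(supplier A) ≈ 0.0388, P(supplier B) ≈ 0.6408, P(supplier C) ≈ 0.3204
After 'flag': normaliser = 0.1·0.0388 + 0.55·0.6408 + 0.55·0.3204; P(supplier A) ≈ 0.0073, P(supplier B) ≈ 0.6618, P(supplier C) ≈ 0.3309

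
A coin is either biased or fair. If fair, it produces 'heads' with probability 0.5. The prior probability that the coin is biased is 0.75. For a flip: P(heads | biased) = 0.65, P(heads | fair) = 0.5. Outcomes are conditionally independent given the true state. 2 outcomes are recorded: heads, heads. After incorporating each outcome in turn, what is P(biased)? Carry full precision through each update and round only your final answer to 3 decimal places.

After 'heads': P(biased) = 0.65·0.7500 / (0.65·0.7500 + 0.5·0.2500) ≈ 0.7959
After 'heads': P(biased) = 0.65·0.7959 / (0.65·0.7959 + 0.5·0.2041) ≈ 0.8353

0.835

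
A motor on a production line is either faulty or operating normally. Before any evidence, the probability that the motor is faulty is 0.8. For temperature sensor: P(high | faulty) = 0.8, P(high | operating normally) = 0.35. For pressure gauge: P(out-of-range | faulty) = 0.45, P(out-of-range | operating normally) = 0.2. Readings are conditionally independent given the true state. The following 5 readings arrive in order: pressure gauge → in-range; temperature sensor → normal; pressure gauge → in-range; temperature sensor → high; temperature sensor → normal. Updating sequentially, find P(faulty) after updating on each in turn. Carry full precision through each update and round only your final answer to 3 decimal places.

0.290

After pressure gauge='in-range': P(faulty) = 0.55·0.8000 / (0.55·0.8000 + 0.8·0.2000) ≈ 0.7333
After temperature sensor='normal': P(faulty) = 0.2·0.7333 / (0.2·0.7333 + 0.65·0.2667) ≈ 0.4583
After pressure gauge='in-range': P(faulty) = 0.55·0.4583 / (0.55·0.4583 + 0.8·0.5417) ≈ 0.3678
After temperature sensor='high': P(faulty) = 0.8·0.3678 / (0.8·0.3678 + 0.35·0.6322) ≈ 0.5708
After temperature sensor='normal': P(faulty) = 0.2·0.5708 / (0.2·0.5708 + 0.65·0.4292) ≈ 0.2903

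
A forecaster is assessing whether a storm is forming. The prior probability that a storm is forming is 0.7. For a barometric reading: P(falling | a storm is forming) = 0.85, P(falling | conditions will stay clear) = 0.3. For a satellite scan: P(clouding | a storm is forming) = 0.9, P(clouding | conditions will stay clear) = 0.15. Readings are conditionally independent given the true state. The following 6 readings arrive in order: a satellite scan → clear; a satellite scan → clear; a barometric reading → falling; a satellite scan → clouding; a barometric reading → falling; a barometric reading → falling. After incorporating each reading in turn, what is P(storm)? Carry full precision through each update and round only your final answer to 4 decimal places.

0.8151

After a satellite scan='clear': P(storm) = 0.1·0.7000 / (0.1·0.7000 + 0.85·0.3000) ≈ 0.2154
After a satellite scan='clear': P(storm) = 0.1·0.2154 / (0.1·0.2154 + 0.85·0.7846) ≈ 0.0313
After a barometric reading='falling': P(storm) = 0.85·0.0313 / (0.85·0.0313 + 0.3·0.9687) ≈ 0.0838
After a satellite scan='clouding': P(storm) = 0.9·0.0838 / (0.9·0.0838 + 0.15·0.9162) ≈ 0.3544
After a barometric reading='falling': P(storm) = 0.85·0.3544 / (0.85·0.3544 + 0.3·0.6456) ≈ 0.6087
After a barometric reading='falling': P(storm) = 0.85·0.6087 / (0.85·0.6087 + 0.3·0.3913) ≈ 0.8151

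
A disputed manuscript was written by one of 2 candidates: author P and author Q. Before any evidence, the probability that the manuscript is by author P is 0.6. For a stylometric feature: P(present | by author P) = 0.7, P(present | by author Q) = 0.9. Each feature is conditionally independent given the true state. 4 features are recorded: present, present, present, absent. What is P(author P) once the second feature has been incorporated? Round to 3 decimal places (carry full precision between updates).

0.476

After 'present': P(author P) = 0.7·0.6000 / (0.7·0.6000 + 0.9·0.4000) ≈ 0.5385
After 'present': P(author P) = 0.7·0.5385 / (0.7·0.5385 + 0.9·0.4615) ≈ 0.4757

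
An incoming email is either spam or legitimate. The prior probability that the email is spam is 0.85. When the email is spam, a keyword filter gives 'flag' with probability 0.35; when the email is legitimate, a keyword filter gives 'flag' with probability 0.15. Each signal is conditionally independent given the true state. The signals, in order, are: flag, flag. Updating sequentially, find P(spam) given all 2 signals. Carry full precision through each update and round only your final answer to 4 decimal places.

0.9686

After 'flag': P(spam) = 0.35·0.8500 / (0.35·0.8500 + 0.15·0.1500) ≈ 0.9297
After 'flag': P(spam) = 0.35·0.9297 / (0.35·0.9297 + 0.15·0.0703) ≈ 0.9686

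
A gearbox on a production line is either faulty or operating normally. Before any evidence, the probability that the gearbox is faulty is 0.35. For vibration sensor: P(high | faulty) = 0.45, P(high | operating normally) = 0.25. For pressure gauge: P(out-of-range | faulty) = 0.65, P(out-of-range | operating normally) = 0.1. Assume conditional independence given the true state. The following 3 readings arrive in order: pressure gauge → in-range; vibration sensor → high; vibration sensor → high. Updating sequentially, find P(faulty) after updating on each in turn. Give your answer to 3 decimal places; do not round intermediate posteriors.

After pressure gauge='in-range': P(faulty) = 0.35·0.3500 / (0.35·0.3500 + 0.9·0.6500) ≈ 0.1731
After vibration sensor='high': P(faulty) = 0.45·0.1731 / (0.45·0.1731 + 0.25·0.8269) ≈ 0.2737
After vibration sensor='high': P(faulty) = 0.45·0.2737 / (0.45·0.2737 + 0.25·0.7263) ≈ 0.4042

0.404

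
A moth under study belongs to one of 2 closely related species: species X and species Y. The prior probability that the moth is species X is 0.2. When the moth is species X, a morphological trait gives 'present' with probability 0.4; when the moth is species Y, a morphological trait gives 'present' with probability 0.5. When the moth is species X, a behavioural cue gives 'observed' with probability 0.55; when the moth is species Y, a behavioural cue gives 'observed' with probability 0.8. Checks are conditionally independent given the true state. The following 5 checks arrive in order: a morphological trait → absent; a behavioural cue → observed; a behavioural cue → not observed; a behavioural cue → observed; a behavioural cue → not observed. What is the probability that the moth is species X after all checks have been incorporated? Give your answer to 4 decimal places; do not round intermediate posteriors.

After a morphological trait='absent': P(species X) = 0.6·0.2000 / (0.6·0.2000 + 0.5·0.8000) ≈ 0.2308
After a behavioural cue='observed': P(species X) = 0.55·0.2308 / (0.55·0.2308 + 0.8·0.7692) ≈ 0.1710
After a behavioural cue='not observed': P(species X) = 0.45·0.1710 / (0.45·0.1710 + 0.2·0.8290) ≈ 0.3170
After a behavioural cue='observed': P(species X) = 0.55·0.3170 / (0.55·0.3170 + 0.8·0.6830) ≈ 0.2419
After a behavioural cue='not observed': P(species X) = 0.45·0.2419 / (0.45·0.2419 + 0.2·0.7581) ≈ 0.4179

0.4179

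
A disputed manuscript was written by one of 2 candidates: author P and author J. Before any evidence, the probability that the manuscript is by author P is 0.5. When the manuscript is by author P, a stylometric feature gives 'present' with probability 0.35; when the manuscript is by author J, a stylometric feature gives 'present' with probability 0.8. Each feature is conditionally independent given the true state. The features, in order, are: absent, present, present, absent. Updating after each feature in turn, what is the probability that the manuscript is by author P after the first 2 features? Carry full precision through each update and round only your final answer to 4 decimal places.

0.5871

After 'absent': P(author P) = 0.65·0.5000 / (0.65·0.5000 + 0.2·0.5000) ≈ 0.7647
After 'present': P(author P) = 0.35·0.7647 / (0.35·0.7647 + 0.8·0.2353) ≈ 0.5871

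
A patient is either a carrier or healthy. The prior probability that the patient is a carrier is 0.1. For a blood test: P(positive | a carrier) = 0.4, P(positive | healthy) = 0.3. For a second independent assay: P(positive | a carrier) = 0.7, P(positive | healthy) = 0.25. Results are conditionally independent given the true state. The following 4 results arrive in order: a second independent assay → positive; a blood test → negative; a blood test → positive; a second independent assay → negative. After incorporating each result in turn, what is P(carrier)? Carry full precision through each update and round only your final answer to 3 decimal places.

0.125

After a second independent assay='positive': P(carrier) = 0.7·0.1000 / (0.7·0.1000 + 0.25·0.9000) ≈ 0.2373
After a blood test='negative': P(carrier) = 0.6·0.2373 / (0.6·0.2373 + 0.7·0.7627) ≈ 0.2105
After a blood test='positive': P(carrier) = 0.4·0.2105 / (0.4·0.2105 + 0.3·0.7895) ≈ 0.2623
After a second independent assay='negative': P(carrier) = 0.3·0.2623 / (0.3·0.2623 + 0.75·0.7377) ≈ 0.1245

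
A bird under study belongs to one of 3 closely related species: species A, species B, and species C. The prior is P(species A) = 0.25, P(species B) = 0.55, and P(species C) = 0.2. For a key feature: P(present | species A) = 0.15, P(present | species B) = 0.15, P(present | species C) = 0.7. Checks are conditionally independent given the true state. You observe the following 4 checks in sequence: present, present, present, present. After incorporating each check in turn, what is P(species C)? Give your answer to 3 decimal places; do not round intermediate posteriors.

After 'present': normaliser = 0.15·0.2500 + 0.15·0.5500 + 0.7·0.2000; P(species A) ≈ 0.1442, P(species B) ≈ 0.3173, P(species C) ≈ 0.5385
After 'present': normaliser = 0.15·0.1442 + 0.15·0.3173 + 0.7·0.5385; P(species A) ≈ 0.0485, P(species B) ≈ 0.1067, P(species C) ≈ 0.8448
After 'present': normaliser = 0.15·0.0485 + 0.15·0.1067 + 0.7·0.8448; P(species A) ≈ 0.0118, P(species B) ≈ 0.0260, P(species C) ≈ 0.9621
After 'present': normaliser = 0.15·0.0118 + 0.15·0.0260 + 0.7·0.9621; P(species A) ≈ 0.0026, P(species B) ≈ 0.0057, P(species C) ≈ 0.9916

0.992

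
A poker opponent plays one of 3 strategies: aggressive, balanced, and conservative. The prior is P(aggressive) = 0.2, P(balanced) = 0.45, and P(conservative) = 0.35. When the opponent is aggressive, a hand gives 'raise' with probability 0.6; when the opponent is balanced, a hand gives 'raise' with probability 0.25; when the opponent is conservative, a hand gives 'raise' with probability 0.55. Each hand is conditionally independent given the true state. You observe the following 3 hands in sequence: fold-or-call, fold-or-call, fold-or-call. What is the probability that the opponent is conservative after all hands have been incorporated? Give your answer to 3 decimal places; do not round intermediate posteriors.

0.136

After 'fold-or-call': normaliser = 0.4·0.2000 + 0.75·0.4500 + 0.45·0.3500; P(aggressive) ≈ 0.1391, P(balanced) ≈ 0.5870, P(conservative) ≈ 0.2739
After 'fold-or-call': normaliser = 0.4·0.1391 + 0.75·0.5870 + 0.45·0.2739; P(aggressive) ≈ 0.0899, P(balanced) ≈ 0.7110, P(conservative) ≈ 0.1991
After 'fold-or-call': normaliser = 0.4·0.0899 + 0.75·0.7110 + 0.45·0.1991; P(aggressive) ≈ 0.0546, P(balanced) ≈ 0.8094, P(conservative) ≈ 0.1360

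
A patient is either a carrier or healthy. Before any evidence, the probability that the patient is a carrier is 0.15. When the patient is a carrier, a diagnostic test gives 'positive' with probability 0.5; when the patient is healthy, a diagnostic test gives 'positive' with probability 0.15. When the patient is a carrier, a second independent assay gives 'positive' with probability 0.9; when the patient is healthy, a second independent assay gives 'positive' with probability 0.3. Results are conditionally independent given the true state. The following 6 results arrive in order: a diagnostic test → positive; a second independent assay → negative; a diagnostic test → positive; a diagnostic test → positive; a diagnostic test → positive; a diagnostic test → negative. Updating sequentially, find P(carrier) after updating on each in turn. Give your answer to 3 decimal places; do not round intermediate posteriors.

0.647

After a diagnostic test='positive': P(carrier) = 0.5·0.1500 / (0.5·0.1500 + 0.15·0.8500) ≈ 0.3704
After a second independent assay='negative': P(carrier) = 0.1·0.3704 / (0.1·0.3704 + 0.7·0.6296) ≈ 0.0775
After a diagnostic test='positive': P(carrier) = 0.5·0.0775 / (0.5·0.0775 + 0.15·0.9225) ≈ 0.2188
After a diagnostic test='positive': P(carrier) = 0.5·0.2188 / (0.5·0.2188 + 0.15·0.7812) ≈ 0.4829
After a diagnostic test='positive': P(carrier) = 0.5·0.4829 / (0.5·0.4829 + 0.15·0.5171) ≈ 0.7568
After a diagnostic test='negative': P(carrier) = 0.5·0.7568 / (0.5·0.7568 + 0.85·0.2432) ≈ 0.6467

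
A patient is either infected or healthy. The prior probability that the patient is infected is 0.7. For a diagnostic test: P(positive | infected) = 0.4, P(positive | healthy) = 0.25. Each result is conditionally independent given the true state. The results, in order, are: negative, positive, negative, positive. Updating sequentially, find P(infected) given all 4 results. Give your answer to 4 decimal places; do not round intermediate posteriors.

Each posterior becomes the prior for the next update.
After 'negative': P(infected) = 0.6·0.7000 / (0.6·0.7000 + 0.75·0.3000) ≈ 0.6512
After 'positive': P(infected) = 0.4·0.6512 / (0.4·0.6512 + 0.25·0.3488) ≈ 0.7492
After 'negative': P(infected) = 0.6·0.7492 / (0.6·0.7492 + 0.75·0.2508) ≈ 0.7050
After 'positive': P(infected) = 0.4·0.7050 / (0.4·0.7050 + 0.25·0.2950) ≈ 0.7927

0.7927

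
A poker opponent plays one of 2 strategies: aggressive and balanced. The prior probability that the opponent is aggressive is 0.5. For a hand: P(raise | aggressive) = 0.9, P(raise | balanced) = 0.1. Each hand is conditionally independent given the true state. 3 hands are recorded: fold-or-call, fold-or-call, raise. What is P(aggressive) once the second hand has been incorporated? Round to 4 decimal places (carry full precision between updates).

After 'fold-or-call': P(aggressive) = 0.1·0.5000 / (0.1·0.5000 + 0.9·0.5000) ≈ 0.1000
After 'fold-or-call': P(aggressive) = 0.1·0.1000 / (0.1·0.1000 + 0.9·0.9000) ≈ 0.0122

0.0122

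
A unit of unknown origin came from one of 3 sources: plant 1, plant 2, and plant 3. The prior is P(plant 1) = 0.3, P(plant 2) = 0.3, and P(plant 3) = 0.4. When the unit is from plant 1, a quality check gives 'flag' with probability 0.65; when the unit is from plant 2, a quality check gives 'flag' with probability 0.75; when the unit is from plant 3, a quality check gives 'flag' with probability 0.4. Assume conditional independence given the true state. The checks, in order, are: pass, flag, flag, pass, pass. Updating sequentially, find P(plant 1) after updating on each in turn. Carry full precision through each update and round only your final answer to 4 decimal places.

After 'pass': normaliser = 0.35·0.3000 + 0.25·0.3000 + 0.6·0.4000; P(plant 1) ≈ 0.2500, P(plant 2) ≈ 0.1786, P(plant 3) ≈ 0.5714
After 'flag': normaliser = 0.65·0.2500 + 0.75·0.1786 + 0.4·0.5714; P(plant 1) ≈ 0.3095, P(plant 2) ≈ 0.2551, P(plant 3) ≈ 0.4354
After 'flag': normaliser = 0.65·0.3095 + 0.75·0.2551 + 0.4·0.4354; P(plant 1) ≈ 0.3550, P(plant 2) ≈ 0.3376, P(plant 3) ≈ 0.3073
After 'pass': normaliser = 0.35·0.3550 + 0.25·0.3376 + 0.6·0.3073; P(plant 1) ≈ 0.3161, P(plant 2) ≈ 0.2147, P(plant 3) ≈ 0.4691
After 'pass': normaliser = 0.35·0.3161 + 0.25·0.2147 + 0.6·0.4691; P(plant 1) ≈ 0.2482, P(plant 2) ≈ 0.1204, P(plant 3) ≈ 0.6314

0.2482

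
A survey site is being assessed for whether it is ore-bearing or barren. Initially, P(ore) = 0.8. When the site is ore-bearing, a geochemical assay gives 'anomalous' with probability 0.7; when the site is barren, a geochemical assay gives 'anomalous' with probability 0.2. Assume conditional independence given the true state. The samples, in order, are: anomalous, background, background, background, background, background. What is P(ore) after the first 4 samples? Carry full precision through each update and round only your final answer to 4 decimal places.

After 'anomalous': P(ore) = 0.7·0.8000 / (0.7·0.8000 + 0.2·0.2000) ≈ 0.9333
After 'background': P(ore) = 0.3·0.9333 / (0.3·0.9333 + 0.8·0.0667) ≈ 0.8400
After 'background': P(ore) = 0.3·0.8400 / (0.3·0.8400 + 0.8·0.1600) ≈ 0.6632
After 'background': P(ore) = 0.3·0.6632 / (0.3·0.6632 + 0.8·0.3368) ≈ 0.4247

0.4247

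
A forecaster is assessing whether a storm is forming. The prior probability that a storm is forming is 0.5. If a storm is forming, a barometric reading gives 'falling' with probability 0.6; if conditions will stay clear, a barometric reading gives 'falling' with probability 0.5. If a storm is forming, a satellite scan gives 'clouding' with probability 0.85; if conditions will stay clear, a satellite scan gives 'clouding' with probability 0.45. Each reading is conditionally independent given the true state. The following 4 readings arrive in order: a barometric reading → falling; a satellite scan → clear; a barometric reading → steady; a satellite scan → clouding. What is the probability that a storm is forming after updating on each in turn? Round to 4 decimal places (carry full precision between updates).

After a barometric reading='falling': P(storm) = 0.6·0.5000 / (0.6·0.5000 + 0.5·0.5000) ≈ 0.5455
After a satellite scan='clear': P(storm) = 0.15·0.5455 / (0.15·0.5455 + 0.55·0.4545) ≈ 0.2466
After a barometric reading='steady': P(storm) = 0.4·0.2466 / (0.4·0.2466 + 0.5·0.7534) ≈ 0.2075
After a satellite scan='clouding': P(storm) = 0.85·0.2075 / (0.85·0.2075 + 0.45·0.7925) ≈ 0.3309

0.3309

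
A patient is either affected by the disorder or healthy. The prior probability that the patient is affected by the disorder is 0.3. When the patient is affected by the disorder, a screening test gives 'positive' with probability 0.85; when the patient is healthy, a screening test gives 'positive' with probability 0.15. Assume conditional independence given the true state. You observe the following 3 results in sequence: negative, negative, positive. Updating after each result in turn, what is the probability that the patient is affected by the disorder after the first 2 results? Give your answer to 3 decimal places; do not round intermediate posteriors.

0.013

After 'negative': P(affected) = 0.15·0.3000 / (0.15·0.3000 + 0.85·0.7000) ≈ 0.0703
After 'negative': P(affected) = 0.15·0.0703 / (0.15·0.0703 + 0.85·0.9297) ≈ 0.0132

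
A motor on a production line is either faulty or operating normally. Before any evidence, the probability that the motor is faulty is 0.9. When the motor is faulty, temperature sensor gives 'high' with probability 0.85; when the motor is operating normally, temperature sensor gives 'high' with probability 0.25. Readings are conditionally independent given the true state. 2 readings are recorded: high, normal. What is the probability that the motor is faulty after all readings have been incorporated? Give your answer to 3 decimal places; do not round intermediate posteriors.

0.860

After 'high': P(faulty) = 0.85·0.9000 / (0.85·0.9000 + 0.25·0.1000) ≈ 0.9684
After 'normal': P(faulty) = 0.15·0.9684 / (0.15·0.9684 + 0.75·0.0316) ≈ 0.8596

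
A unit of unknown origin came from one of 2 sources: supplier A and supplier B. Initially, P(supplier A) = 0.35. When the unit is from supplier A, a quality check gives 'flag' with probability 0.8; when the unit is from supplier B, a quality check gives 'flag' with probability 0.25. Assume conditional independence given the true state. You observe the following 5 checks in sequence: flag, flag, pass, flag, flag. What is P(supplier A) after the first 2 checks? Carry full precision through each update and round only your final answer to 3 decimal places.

Each posterior becomes the prior for the next update.
After 'flag': P(supplier A) = 0.8·0.3500 / (0.8·0.3500 + 0.25·0.6500) ≈ 0.6328
After 'flag': P(supplier A) = 0.8·0.6328 / (0.8·0.6328 + 0.25·0.3672) ≈ 0.8465

0.846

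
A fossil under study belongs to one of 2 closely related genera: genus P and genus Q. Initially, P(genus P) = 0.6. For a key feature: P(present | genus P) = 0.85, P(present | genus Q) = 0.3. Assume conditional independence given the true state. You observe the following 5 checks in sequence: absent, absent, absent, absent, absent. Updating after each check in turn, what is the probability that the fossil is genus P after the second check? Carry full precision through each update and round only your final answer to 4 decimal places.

0.0644

After 'absent': P(genus P) = 0.15·0.6000 / (0.15·0.6000 + 0.7·0.4000) ≈ 0.2432
After 'absent': P(genus P) = 0.15·0.2432 / (0.15·0.2432 + 0.7·0.7568) ≈ 0.0644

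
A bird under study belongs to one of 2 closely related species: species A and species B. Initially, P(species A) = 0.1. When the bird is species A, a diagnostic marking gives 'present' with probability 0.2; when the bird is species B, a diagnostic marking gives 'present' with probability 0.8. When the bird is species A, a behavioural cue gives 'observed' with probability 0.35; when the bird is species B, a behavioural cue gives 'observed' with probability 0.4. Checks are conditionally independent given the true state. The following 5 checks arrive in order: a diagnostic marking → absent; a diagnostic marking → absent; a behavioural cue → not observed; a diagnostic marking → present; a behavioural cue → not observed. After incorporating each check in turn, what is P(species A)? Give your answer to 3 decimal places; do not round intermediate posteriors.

0.343

After a diagnostic marking='absent': P(species A) = 0.8·0.1000 / (0.8·0.1000 + 0.2·0.9000) ≈ 0.3077
After a diagnostic marking='absent': P(species A) = 0.8·0.3077 / (0.8·0.3077 + 0.2·0.6923) ≈ 0.6400
After a behavioural cue='not observed': P(species A) = 0.65·0.6400 / (0.65·0.6400 + 0.6·0.3600) ≈ 0.6582
After a diagnostic marking='present': P(species A) = 0.2·0.6582 / (0.2·0.6582 + 0.8·0.3418) ≈ 0.3250
After a behavioural cue='not observed': P(species A) = 0.65·0.3250 / (0.65·0.3250 + 0.6·0.6750) ≈ 0.3428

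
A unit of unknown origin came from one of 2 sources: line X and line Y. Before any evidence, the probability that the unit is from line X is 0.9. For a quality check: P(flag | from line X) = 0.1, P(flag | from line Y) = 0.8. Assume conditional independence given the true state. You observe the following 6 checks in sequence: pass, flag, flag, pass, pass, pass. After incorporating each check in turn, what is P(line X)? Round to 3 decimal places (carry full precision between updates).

After 'pass': P(line X) = 0.9·0.9000 / (0.9·0.9000 + 0.2·0.1000) ≈ 0.9759
After 'flag': P(line X) = 0.1·0.9759 / (0.1·0.9759 + 0.8·0.0241) ≈ 0.8351
After 'flag': P(line X) = 0.1·0.8351 / (0.1·0.8351 + 0.8·0.1649) ≈ 0.3876
After 'pass': P(line X) = 0.9·0.3876 / (0.9·0.3876 + 0.2·0.6124) ≈ 0.7401
After 'pass': P(line X) = 0.9·0.7401 / (0.9·0.7401 + 0.2·0.2599) ≈ 0.9276
After 'pass': P(line X) = 0.9·0.9276 / (0.9·0.9276 + 0.2·0.0724) ≈ 0.9830

0.983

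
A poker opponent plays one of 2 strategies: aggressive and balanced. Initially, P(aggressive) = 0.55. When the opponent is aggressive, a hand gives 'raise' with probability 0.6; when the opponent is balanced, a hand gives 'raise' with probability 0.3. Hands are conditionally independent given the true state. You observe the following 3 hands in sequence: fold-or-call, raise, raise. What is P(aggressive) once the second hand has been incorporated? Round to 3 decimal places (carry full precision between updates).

0.583

After 'fold-or-call': P(aggressive) = 0.4·0.5500 / (0.4·0.5500 + 0.7·0.4500) ≈ 0.4112
After 'raise': P(aggressive) = 0.6·0.4112 / (0.6·0.4112 + 0.3·0.5888) ≈ 0.5828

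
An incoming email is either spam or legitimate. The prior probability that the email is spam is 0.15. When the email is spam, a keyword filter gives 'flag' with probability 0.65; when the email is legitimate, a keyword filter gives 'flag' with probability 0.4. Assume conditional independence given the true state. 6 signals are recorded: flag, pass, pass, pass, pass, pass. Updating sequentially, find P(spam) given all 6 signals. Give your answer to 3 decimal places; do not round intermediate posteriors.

0.019

Each posterior becomes the prior for the next update.
After 'flag': P(spam) = 0.65·0.1500 / (0.65·0.1500 + 0.4·0.8500) ≈ 0.2229
After 'pass': P(spam) = 0.35·0.2229 / (0.35·0.2229 + 0.6·0.7771) ≈ 0.1433
After 'pass': P(spam) = 0.35·0.1433 / (0.35·0.1433 + 0.6·0.8567) ≈ 0.0889
After 'pass': P(spam) = 0.35·0.0889 / (0.35·0.0889 + 0.6·0.9111) ≈ 0.0539
After 'pass': P(spam) = 0.35·0.0539 / (0.35·0.0539 + 0.6·0.9461) ≈ 0.0321
After 'pass': P(spam) = 0.35·0.0321 / (0.35·0.0321 + 0.6·0.9679) ≈ 0.0190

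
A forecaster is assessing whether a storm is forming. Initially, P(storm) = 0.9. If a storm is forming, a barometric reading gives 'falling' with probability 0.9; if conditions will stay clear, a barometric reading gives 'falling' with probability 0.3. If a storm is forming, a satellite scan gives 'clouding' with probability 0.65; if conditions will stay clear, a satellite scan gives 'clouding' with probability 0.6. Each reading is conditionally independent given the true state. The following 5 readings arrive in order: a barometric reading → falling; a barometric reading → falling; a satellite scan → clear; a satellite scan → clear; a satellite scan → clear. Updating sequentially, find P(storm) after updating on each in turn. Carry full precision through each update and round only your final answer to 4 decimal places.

After a barometric reading='falling': P(storm) = 0.9·0.9000 / (0.9·0.9000 + 0.3·0.1000) ≈ 0.9643
After a barometric reading='falling': P(storm) = 0.9·0.9643 / (0.9·0.9643 + 0.3·0.0357) ≈ 0.9878
After a satellite scan='clear': P(storm) = 0.35·0.9878 / (0.35·0.9878 + 0.4·0.0122) ≈ 0.9861
After a satellite scan='clear': P(storm) = 0.35·0.9861 / (0.35·0.9861 + 0.4·0.0139) ≈ 0.9841
After a satellite scan='clear': P(storm) = 0.35·0.9841 / (0.35·0.9841 + 0.4·0.0159) ≈ 0.9819

0.9819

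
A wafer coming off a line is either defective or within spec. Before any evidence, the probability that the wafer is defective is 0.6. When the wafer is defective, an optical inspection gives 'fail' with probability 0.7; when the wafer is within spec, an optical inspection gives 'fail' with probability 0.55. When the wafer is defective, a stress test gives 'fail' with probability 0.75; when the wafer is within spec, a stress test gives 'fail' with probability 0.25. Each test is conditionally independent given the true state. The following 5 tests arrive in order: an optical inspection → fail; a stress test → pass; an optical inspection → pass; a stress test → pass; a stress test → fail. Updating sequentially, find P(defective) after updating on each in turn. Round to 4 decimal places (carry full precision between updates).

0.2979

After an optical inspection='fail': P(defective) = 0.7·0.6000 / (0.7·0.6000 + 0.55·0.4000) ≈ 0.6562
After a stress test='pass': P(defective) = 0.25·0.6562 / (0.25·0.6562 + 0.75·0.3438) ≈ 0.3889
After an optical inspection='pass': P(defective) = 0.3·0.3889 / (0.3·0.3889 + 0.45·0.6111) ≈ 0.2979
After a stress test='pass': P(defective) = 0.25·0.2979 / (0.25·0.2979 + 0.75·0.7021) ≈ 0.1239
After a stress test='fail': P(defective) = 0.75·0.1239 / (0.75·0.1239 + 0.25·0.8761) ≈ 0.2979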